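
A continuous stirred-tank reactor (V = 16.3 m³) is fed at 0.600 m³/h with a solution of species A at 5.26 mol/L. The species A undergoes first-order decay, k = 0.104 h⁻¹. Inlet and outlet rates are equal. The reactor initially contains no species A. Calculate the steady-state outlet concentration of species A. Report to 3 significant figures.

1.38 mol/L

Species balance: V dC/dt = Q C_in − Q C − k V C.
Steady state (dC/dt = 0): C_ss = Q C_in/(Q + kV) = C_in/(1 + kV/Q).
C_ss = 0.600·5.26/(0.600 + 0.104·16.3) = 3.1560/2.2952 = 1.3750 mol/L.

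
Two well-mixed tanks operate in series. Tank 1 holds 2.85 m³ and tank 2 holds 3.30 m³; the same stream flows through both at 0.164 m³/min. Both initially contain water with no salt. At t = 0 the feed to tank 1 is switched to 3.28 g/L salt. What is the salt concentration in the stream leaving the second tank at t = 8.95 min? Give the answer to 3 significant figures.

Time constants: τᵢ = Vᵢ/Q for each well-mixed tank.
τ₁ = 2.85/0.164 = 17.378 min; τ₂ = 3.30/0.164 = 20.122 min.
Solving the cascade with C₁(0)=C₂(0)=0 gives C₂(t) = C_in[1 − (τ₁ e^(−t/τ₁) − τ₂ e^(−t/τ₂))/(τ₁ − τ₂)].
At t = 8.95: e^(−t/τ₁) = 0.59749, e^(−t/τ₂) = 0.64096.
C₂ = 3.28·[1 − (17.378·0.59749 − 20.122·0.64096)/(-2.7439)] = 3.28·0.083729 = 0.27463 g/L.

0.275 g/L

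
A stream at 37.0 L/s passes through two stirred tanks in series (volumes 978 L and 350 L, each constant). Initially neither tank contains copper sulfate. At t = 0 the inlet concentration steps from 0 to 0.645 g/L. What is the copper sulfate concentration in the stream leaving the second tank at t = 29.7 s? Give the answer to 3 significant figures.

Species balance on tank i: dCᵢ/dt = (Cᵢ₋₁ − Cᵢ)/τᵢ with τᵢ = Vᵢ/Q.
τ₁ = 978/37.0 = 26.432 s; τ₂ = 350/37.0 = 9.4595 s.
Solving the cascade with C₁(0)=C₂(0)=0 gives C₂(t) = C_in[1 − (τ₁ e^(−t/τ₁) − τ₂ e^(−t/τ₂))/(τ₁ − τ₂)].
At t = 29.7: e^(−t/τ₁) = 0.32510, e^(−t/τ₂) = 0.043295.
C₂ = 0.645·[1 − (26.432·0.32510 − 9.4595·0.043295)/(16.973)] = 0.645·0.51784 = 0.33401 g/L.

0.334 g/L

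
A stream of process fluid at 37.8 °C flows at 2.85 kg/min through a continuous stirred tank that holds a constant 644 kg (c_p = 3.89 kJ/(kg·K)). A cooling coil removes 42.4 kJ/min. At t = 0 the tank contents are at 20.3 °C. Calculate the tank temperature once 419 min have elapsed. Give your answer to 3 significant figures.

M c_p dT/dt = ṁ c_p (T_in − T) − Q̇.
Rearrange: dT/dt = (T_ss − T)/τ with τ = M/ṁ = 225.96 min and T_ss = T_in − Q̇/(ṁ c_p) = 33.976 °C.
Solution: T(t) = T_ss + (T₀ − T_ss) e^(−t/τ).
T(419) = 33.976 + (-13.676)·e^(−419/225.96) = 33.976 + (-13.676)·0.15657 = 31.834 °C.

31.8 °C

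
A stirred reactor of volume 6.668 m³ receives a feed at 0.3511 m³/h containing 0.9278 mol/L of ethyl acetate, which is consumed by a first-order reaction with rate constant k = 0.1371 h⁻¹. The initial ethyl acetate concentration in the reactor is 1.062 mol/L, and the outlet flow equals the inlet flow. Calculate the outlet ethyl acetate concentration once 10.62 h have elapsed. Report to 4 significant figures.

0.3647 mol/L

Species balance: V dC/dt = Q C_in − Q C − k V C.
This is linear with rate a = Q/V + k = 0.189754 h⁻¹.
C_ss = Q C_in/(Q + kV) = 0.257453 mol/L; C(t) = C_ss + (C₀ − C_ss) e^(−a t).
C(10.62) = 0.257453 + (0.804547)·e^(−0.189754·10.62) = 0.257453 + (0.804547)·0.133295 = 0.364695 mol/L.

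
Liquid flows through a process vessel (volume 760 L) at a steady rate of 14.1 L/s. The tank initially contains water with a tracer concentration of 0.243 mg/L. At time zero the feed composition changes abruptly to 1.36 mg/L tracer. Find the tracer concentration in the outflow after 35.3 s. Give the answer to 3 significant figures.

Mass balance on the solute (V constant): V dC/dt = Q(C_in − C).
So dC/dt = (C_in − C)/τ with τ = V/Q = 760/14.1 = 53.901 s.
Integrating: C(t) = C_in + (C₀ − C_in) e^(−t/τ).
C(35.3) = 1.36 + (0.243 − 1.36)·e^(−35.3/53.901) = 1.36 + (-1.1170)·0.51949 = 0.77973 mg/L.

0.780 mg/L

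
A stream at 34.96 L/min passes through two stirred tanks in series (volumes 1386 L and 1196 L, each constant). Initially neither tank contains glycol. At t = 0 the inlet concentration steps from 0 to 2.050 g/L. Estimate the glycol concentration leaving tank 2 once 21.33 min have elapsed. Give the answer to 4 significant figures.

0.2357 g/L

Time constants: τᵢ = Vᵢ/Q for each well-mixed tank.
τ₁ = 1386/34.96 = 39.6453 min; τ₂ = 1196/34.96 = 34.2105 min.
Tank 1: C₁ = C_in(1 − e^(−t/τ₁)). Tank 2 (τ₁ ≠ τ₂): C₂ = C_in[1 − (τ₁ e^(−t/τ₁) − τ₂ e^(−t/τ₂))/(τ₁ − τ₂)].
At t = 21.33: e^(−t/τ₁) = 0.583903, e^(−t/τ₂) = 0.536069.
C₂ = 2.050·[1 − (39.6453·0.583903 − 34.2105·0.536069)/(5.43478)] = 2.050·0.114996 = 0.235743 g/L.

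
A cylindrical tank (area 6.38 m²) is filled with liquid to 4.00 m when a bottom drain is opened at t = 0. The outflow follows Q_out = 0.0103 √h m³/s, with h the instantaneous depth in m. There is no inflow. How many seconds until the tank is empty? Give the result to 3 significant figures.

2480 s

Volume balance on the tank: A dh/dt = −0.0103 √h.
This is separable: 2 d(√h)/dt = −0.0103/A, so √h = √h₀ − (0.0103/(2A)) t.
Set h = 0: 2√h₀ = (0.0103/A) t_empty ⇒ t_empty = 2A√h₀/0.0103.
t_empty = 2·6.38·√4.00/0.0103 = 12.760·2.0000/0.0103 = 2477.7 s.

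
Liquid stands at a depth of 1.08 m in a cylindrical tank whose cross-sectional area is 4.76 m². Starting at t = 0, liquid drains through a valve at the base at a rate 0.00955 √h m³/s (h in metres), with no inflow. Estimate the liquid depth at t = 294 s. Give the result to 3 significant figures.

0.554 m

A dh/dt = −Q_out = −0.00955 √h.
Separate and integrate: 2(√h − √h₀) = −(0.00955/A) t.
√h = √1.08 − 0.00955·294/(2·4.76) = 1.0392 − 0.29493 = 0.74430.
h = 0.74430² = 0.55399 m.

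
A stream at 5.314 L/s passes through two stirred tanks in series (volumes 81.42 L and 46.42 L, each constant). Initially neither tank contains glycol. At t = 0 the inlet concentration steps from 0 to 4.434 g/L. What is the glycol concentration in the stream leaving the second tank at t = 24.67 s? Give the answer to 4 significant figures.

Time constants: τᵢ = Vᵢ/Q for each well-mixed tank.
τ₁ = 81.42/5.314 = 15.3218 s; τ₂ = 46.42/5.314 = 8.73542 s.
Tank 1: C₁ = C_in(1 − e^(−t/τ₁)). Tank 2 (τ₁ ≠ τ₂): C₂ = C_in[1 − (τ₁ e^(−t/τ₁) − τ₂ e^(−t/τ₂))/(τ₁ − τ₂)].
At t = 24.67: e^(−t/τ₁) = 0.199863, e^(−t/τ₂) = 0.0593599.
C₂ = 4.434·[1 − (15.3218·0.199863 − 8.73542·0.0593599)/(6.58638)] = 4.434·0.613791 = 2.72155 g/L.

2.722 g/L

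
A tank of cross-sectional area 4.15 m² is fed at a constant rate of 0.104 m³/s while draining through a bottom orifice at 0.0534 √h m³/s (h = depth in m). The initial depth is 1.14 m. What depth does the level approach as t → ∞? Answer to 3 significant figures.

A dh/dt = Q_in − 0.0534 √h. Steady state requires inflow = outflow:
Q_in = 0.0534 √h_ss ⇒ √h_ss = 0.104/0.0534 = 1.9476.
h_ss = 1.9476² = 3.7930 m. (Since h₀ = 1.14 m < h_ss, the level will rise toward this value.)

3.79 m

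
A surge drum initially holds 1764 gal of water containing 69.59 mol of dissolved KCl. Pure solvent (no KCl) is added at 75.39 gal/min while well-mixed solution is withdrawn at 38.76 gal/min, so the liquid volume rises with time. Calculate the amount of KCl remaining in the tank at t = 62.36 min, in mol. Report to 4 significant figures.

28.89 mol

Let m(t) be the amount of KCl. Volume: V(t) = V₀ + (Q_in − Q_out) t = 1764 + 36.6300 t; V(62.36) = 4048.25 gal.
Species balance (pure solvent in): dm/dt = −Q_out · m/V(t).
dm/m = −Q_out dt/(V₀ + 36.6300 t); integrating gives ln(m/m₀) = −(Q_out/(Q_in−Q_out)) ln(V/V₀).
m = m₀ (V₀/V)^(Q_out/(Q_in−Q_out)) = 69.59 × (1764/4048.25)^(1.05815) = 28.8935 mol.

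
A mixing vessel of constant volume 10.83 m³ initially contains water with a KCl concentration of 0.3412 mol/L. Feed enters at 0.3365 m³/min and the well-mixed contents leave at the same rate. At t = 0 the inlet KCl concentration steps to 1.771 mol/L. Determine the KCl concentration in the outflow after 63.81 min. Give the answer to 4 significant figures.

Mass balance on the solute (V constant): V dC/dt = Q(C_in − C).
So dC/dt = (C_in − C)/τ with τ = V/Q = 10.83/0.3365 = 32.1842 min.
Solution: C(t) = C_in + (C₀ − C_in) e^(−t/τ).
C(63.81) = 1.771 + (0.3412 − 1.771)·e^(−63.81/32.1842) = 1.771 + (-1.42980)·0.137704 = 1.57411 mol/L.

1.574 mol/L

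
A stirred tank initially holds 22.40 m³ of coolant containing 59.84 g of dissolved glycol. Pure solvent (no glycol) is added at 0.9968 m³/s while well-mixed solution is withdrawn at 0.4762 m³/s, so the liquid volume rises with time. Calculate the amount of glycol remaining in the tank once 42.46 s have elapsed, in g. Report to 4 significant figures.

Let m(t) be the amount of glycol. Volume: V(t) = V₀ + (Q_in − Q_out) t = 22.40 + 0.520600 t; V(42.46) = 44.5047 m³.
No glycol enters, so dm/dt = −Q_out · (m/V).
dm/m = −Q_out dt/(V₀ + 0.520600 t); integrating gives ln(m/m₀) = −(Q_out/(Q_in−Q_out)) ln(V/V₀).
m = m₀ (V₀/V)^(Q_out/(Q_in−Q_out)) = 59.84 × (22.40/44.5047)^(0.914714) = 31.9347 g.

31.93 g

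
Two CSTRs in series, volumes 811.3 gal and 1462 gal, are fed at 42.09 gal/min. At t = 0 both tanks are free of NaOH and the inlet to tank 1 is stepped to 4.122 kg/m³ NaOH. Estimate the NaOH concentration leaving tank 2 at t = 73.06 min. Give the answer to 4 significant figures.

3.108 kg/m³

Each tank obeys Vᵢ dCᵢ/dt = Q(Cᵢ₋₁ − Cᵢ), so τᵢ = Vᵢ/Q.
τ₁ = 811.3/42.09 = 19.2754 min; τ₂ = 1462/42.09 = 34.7351 min.
Solving the cascade with C₁(0)=C₂(0)=0 gives C₂(t) = C_in[1 − (τ₁ e^(−t/τ₁) − τ₂ e^(−t/τ₂))/(τ₁ − τ₂)].
At t = 73.06: e^(−t/τ₁) = 0.0225881, e^(−t/τ₂) = 0.122047.
C₂ = 4.122·[1 − (19.2754·0.0225881 − 34.7351·0.122047)/(-15.4597)] = 4.122·0.753946 = 3.10777 kg/m³.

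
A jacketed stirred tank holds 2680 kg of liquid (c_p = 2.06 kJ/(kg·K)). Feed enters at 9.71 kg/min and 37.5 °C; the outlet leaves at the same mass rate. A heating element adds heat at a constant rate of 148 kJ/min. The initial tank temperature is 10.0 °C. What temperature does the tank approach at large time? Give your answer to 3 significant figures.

M c_p dT/dt = ṁ c_p (T_in − T) + Q̇.
At steady state dT/dt = 0 ⇒ T_ss = T_in + Q̇/(ṁ c_p) = 37.5 + 148/(9.71·2.06) = 44.899 °C.

44.9 °C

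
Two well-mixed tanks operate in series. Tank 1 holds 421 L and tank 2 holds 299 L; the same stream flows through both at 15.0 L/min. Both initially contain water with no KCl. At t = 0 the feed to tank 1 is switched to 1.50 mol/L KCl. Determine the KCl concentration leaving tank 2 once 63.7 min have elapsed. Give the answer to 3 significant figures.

Time constants: τᵢ = Vᵢ/Q for each well-mixed tank.
τ₁ = 421/15.0 = 28.067 min; τ₂ = 299/15.0 = 19.933 min.
Solving the cascade with C₁(0)=C₂(0)=0 gives C₂(t) = C_in[1 − (τ₁ e^(−t/τ₁) − τ₂ e^(−t/τ₂))/(τ₁ − τ₂)].
At t = 63.7: e^(−t/τ₁) = 0.10335, e^(−t/τ₂) = 0.040940.
C₂ = 1.50·[1 − (28.067·0.10335 − 19.933·0.040940)/(8.1333)] = 1.50·0.74368 = 1.1155 mol/L.

1.12 mol/L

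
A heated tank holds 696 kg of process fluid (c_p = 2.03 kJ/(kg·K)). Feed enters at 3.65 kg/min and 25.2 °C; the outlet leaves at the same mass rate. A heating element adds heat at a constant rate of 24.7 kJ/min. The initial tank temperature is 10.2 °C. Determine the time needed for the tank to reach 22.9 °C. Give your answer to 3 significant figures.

225 min

Unsteady energy balance on the tank contents: M c_p dT/dt = ṁ c_p (T_in − T) + 24.7.
τ = M/ṁ = 190.68 min; T_ss = T_in + Q̇/(ṁ c_p) = 28.534 °C.
T(t) = T_ss + (T₀ − T_ss) e^(−t/τ). Set T = 22.9:
e^(−t/τ) = (22.9 − 28.534)/(10.2 − 28.534) = 0.30728
t = −190.68 · ln(0.30728) = 225.01 min.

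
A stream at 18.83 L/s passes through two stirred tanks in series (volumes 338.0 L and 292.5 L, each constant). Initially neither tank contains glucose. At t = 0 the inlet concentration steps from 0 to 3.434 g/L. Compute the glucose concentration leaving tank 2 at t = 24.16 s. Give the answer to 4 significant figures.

1.455 g/L

Time constants: τᵢ = Vᵢ/Q for each well-mixed tank.
τ₁ = 338.0/18.83 = 17.9501 s; τ₂ = 292.5/18.83 = 15.5337 s.
Tank 1: C₁ = C_in(1 − e^(−t/τ₁)). Tank 2 (τ₁ ≠ τ₂): C₂ = C_in[1 − (τ₁ e^(−t/τ₁) − τ₂ e^(−t/τ₂))/(τ₁ − τ₂)].
At t = 24.16: e^(−t/τ₁) = 0.260291, e^(−t/τ₂) = 0.211121.
C₂ = 3.434·[1 − (17.9501·0.260291 − 15.5337·0.211121)/(2.41636)] = 3.434·0.423613 = 1.45469 g/L.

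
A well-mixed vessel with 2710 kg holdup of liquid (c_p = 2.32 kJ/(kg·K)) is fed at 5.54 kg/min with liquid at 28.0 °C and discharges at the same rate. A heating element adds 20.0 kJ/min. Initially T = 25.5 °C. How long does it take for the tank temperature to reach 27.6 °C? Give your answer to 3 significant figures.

357 min

M c_p dT/dt = ṁ c_p (T_in − T) + Q̇.
τ = M/ṁ = 489.17 min; T_ss = T_in + Q̇/(ṁ c_p) = 29.556 °C.
T(t) = T_ss + (T₀ − T_ss) e^(−t/τ). Set T = 27.6:
e^(−t/τ) = (27.6 − 29.556)/(25.5 − 29.556) = 0.48226
t = −489.17 · ln(0.48226) = 356.74 min.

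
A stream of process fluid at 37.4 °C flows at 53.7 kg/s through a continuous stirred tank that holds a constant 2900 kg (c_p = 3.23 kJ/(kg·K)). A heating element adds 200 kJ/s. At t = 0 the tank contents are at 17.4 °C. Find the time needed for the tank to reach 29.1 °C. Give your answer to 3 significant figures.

43.5 s

M c_p dT/dt = ṁ c_p (T_in − T) + Q̇.
τ = M/ṁ = 54.004 s; T_ss = T_in + Q̇/(ṁ c_p) = 38.553 °C.
T(t) = T_ss + (T₀ − T_ss) e^(−t/τ). Set T = 29.1:
e^(−t/τ) = (29.1 − 38.553)/(17.4 − 38.553) = 0.44689
t = −54.004 · ln(0.44689) = 43.497 s.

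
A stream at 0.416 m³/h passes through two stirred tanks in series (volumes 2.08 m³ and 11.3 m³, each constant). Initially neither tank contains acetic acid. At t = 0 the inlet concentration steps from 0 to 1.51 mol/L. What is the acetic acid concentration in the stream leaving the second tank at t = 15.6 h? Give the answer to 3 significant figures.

Time constants: τᵢ = Vᵢ/Q for each well-mixed tank.
τ₁ = 2.08/0.416 = 5.0000 h; τ₂ = 11.3/0.416 = 27.163 h.
Tank 1: C₁ = C_in(1 − e^(−t/τ₁)). Tank 2 (τ₁ ≠ τ₂): C₂ = C_in[1 − (τ₁ e^(−t/τ₁) − τ₂ e^(−t/τ₂))/(τ₁ − τ₂)].
At t = 15.6: e^(−t/τ₁) = 0.044157, e^(−t/τ₂) = 0.56310.
C₂ = 1.51·[1 − (5.0000·0.044157 − 27.163·0.56310)/(-22.163)] = 1.51·0.31983 = 0.48294 mol/L.

0.483 mol/L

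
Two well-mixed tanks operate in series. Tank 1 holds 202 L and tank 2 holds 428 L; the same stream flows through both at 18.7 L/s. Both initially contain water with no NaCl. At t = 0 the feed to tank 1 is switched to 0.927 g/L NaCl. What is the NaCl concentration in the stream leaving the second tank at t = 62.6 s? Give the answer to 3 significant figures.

Each tank obeys Vᵢ dCᵢ/dt = Q(Cᵢ₋₁ − Cᵢ), so τᵢ = Vᵢ/Q.
τ₁ = 202/18.7 = 10.802 s; τ₂ = 428/18.7 = 22.888 s.
Tank 1: C₁ = C_in(1 − e^(−t/τ₁)). Tank 2 (τ₁ ≠ τ₂): C₂ = C_in[1 − (τ₁ e^(−t/τ₁) − τ₂ e^(−t/τ₂))/(τ₁ − τ₂)].
At t = 62.6: e^(−t/τ₁) = 0.0030423, e^(−t/τ₂) = 0.064888.
C₂ = 0.927·[1 − (10.802·0.0030423 − 22.888·0.064888)/(-12.086)] = 0.927·0.87983 = 0.81561 g/L.

0.816 g/L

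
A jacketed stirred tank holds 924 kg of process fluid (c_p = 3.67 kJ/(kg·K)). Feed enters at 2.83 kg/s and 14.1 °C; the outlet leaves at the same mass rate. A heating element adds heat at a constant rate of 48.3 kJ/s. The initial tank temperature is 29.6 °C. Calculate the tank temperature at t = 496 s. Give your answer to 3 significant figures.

M c_p dT/dt = ṁ c_p (T_in − T) + Q̇.
Rearrange: dT/dt = (T_ss − T)/τ with τ = M/ṁ = 326.50 s and T_ss = T_in + Q̇/(ṁ c_p) = 18.750 °C.
Solution: T(t) = T_ss + (T₀ − T_ss) e^(−t/τ).
T(496) = 18.750 + (10.850)·e^(−496/326.50) = 18.750 + (10.850)·0.21890 = 21.125 °C.

21.1 °C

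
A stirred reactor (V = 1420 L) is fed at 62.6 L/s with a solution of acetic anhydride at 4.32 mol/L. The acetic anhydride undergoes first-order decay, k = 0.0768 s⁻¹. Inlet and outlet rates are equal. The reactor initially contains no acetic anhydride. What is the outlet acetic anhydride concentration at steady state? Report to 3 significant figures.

V dC/dt = Q(C_in − C) − k V C.
Steady state (dC/dt = 0): C_ss = Q C_in/(Q + kV) = C_in/(1 + kV/Q).
C_ss = 62.6·4.32/(62.6 + 0.0768·1420) = 270.43/171.66 = 1.5754 mol/L.

1.58 mol/L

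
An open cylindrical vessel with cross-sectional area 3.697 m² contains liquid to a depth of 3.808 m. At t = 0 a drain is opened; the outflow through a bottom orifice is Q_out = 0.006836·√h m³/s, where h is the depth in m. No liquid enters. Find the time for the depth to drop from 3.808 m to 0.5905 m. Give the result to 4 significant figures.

With no inflow, A dh/dt = −0.006836 √h.
∫ h^(−1/2) dh = −(0.006836/A) ∫ dt, giving 2√h = 2√h₀ − (0.006836/A) t.
t = 2A(√h₀ − √h)/0.006836 = 2·3.697·(√3.808 − √0.5905)/0.006836
  = 7.39400 × (1.95141 − 0.768440) / 0.006836 = 1279.53 s.

1280 s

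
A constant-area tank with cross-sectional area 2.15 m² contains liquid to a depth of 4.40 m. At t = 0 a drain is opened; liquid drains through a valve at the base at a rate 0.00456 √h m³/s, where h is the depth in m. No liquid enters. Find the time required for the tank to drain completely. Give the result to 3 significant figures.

1980 s

Accumulation of liquid (constant cross-section A): A dh/dt = −0.00456 √h.
Separate and integrate: 2(√h − √h₀) = −(0.00456/A) t.
Set h = 0: 2√h₀ = (0.00456/A) t_empty ⇒ t_empty = 2A√h₀/0.00456.
t_empty = 2·2.15·√4.40/0.00456 = 4.3000·2.0976/0.00456 = 1978.0 s.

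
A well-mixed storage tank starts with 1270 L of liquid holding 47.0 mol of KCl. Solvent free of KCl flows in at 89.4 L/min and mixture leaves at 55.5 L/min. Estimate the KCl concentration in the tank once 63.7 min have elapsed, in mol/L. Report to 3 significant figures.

Let m(t) be the amount of KCl. Volume: V(t) = V₀ + (Q_in − Q_out) t = 1270 + 33.900 t; V(63.7) = 3429.4 L.
Species balance (pure solvent in): dm/dt = −Q_out · m/V(t).
dm/m = −Q_out dt/(V₀ + 33.900 t); integrating gives ln(m/m₀) = −(Q_out/(Q_in−Q_out)) ln(V/V₀).
m = m₀ (V₀/V)^(Q_out/(Q_in−Q_out)) = 47.0 × (1270/3429.4)^(1.6372) = 9.2426 mol.
C = m/V = 9.2426/3429.4 = 0.0026951 mol/L.

0.00270 mol/L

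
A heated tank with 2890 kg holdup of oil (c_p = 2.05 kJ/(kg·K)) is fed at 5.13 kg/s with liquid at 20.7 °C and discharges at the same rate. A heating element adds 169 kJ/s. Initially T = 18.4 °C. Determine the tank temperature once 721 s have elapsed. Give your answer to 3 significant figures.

31.7 °C

Unsteady energy balance on the tank contents: M c_p dT/dt = ṁ c_p (T_in − T) + 169.
τ = M/ṁ = 563.35 s; T_ss = T_in + Q̇/(ṁ c_p) = 20.7 + 169/(5.13·2.05) = 36.770 °C.
This is linear first-order; T(t) = T_ss + (T₀ − T_ss) e^(−t/τ).
T(721) = 36.770 + (-18.370)·e^(−721/563.35) = 36.770 + (-18.370)·0.27808 = 31.662 °C.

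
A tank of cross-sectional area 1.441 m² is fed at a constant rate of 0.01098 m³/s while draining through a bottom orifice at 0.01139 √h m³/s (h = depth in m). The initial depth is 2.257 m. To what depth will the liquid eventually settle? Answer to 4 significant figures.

Accumulation of liquid (constant cross-section A): A dh/dt = Q_in − 0.01139 √h. At steady state dh/dt = 0:
Q_in = 0.01139 √h_ss ⇒ √h_ss = 0.01098/0.01139 = 0.964004.
h_ss = 0.964004² = 0.929303 m. (Since h₀ = 2.257 m > h_ss, the level will fall toward this value.)

0.9293 m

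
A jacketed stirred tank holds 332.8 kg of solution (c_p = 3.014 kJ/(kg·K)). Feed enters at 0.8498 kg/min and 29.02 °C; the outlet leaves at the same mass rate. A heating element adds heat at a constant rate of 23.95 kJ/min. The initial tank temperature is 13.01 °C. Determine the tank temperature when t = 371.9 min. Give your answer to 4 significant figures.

M c_p dT/dt = ṁ c_p (T_in − T) + Q̇.
τ = M/ṁ = 391.622 min; T_ss = T_in + Q̇/(ṁ c_p) = 29.02 + 23.95/(0.8498·3.014) = 38.3707 °C.
This is linear first-order; T(t) = T_ss + (T₀ − T_ss) e^(−t/τ).
T(371.9) = 38.3707 + (-25.3607)·e^(−371.9/391.622) = 38.3707 + (-25.3607)·0.386880 = 28.5592 °C.

28.56 °C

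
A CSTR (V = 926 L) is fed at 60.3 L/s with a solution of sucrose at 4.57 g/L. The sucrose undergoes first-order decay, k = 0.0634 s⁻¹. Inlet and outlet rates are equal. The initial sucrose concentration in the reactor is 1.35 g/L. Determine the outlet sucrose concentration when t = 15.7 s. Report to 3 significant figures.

Accumulation = in − out − consumed: V dC/dt = Q C_in − Q C − k V C.
This is linear with rate a = Q/V + k = 0.12852 s⁻¹.
C_ss = Q C_in/(Q + kV) = 2.3156 g/L; C(t) = C_ss + (C₀ − C_ss) e^(−a t).
C(15.7) = 2.3156 + (-0.96556)·e^(−0.12852·15.7) = 2.3156 + (-0.96556)·0.13295 = 2.1872 g/L.

2.19 g/L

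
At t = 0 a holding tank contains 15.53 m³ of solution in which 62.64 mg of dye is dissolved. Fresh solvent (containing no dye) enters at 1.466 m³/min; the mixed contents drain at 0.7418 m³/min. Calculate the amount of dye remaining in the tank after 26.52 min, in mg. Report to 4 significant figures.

27.46 mg

Total volume: dV/dt = Q_in − Q_out = 0.724200 m³/min, so V(t) = 15.53 + 0.724200 t and V(26.52) = 34.7358 m³.
No dye enters, so dm/dt = −Q_out · (m/V).
Separate: dm/m = −Q_out dt/V(t) ⇒ ln(m/m₀) = −(Q_out/(Q_in−Q_out)) ln(V/V₀).
m = m₀ (V₀/V)^(Q_out/(Q_in−Q_out)) = 62.64 × (15.53/34.7358)^(1.02430) = 27.4631 mg.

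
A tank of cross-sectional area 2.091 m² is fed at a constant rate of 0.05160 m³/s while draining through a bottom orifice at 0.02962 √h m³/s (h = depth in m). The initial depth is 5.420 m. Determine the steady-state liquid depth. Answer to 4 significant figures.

Volume balance on the tank: A dh/dt = Q_in − 0.02962 √h. At steady state dh/dt = 0:
Q_in = 0.02962 √h_ss ⇒ √h_ss = 0.05160/0.02962 = 1.74207.
h_ss = 1.74207² = 3.03479 m. (Since h₀ = 5.420 m > h_ss, the level will fall toward this value.)

3.035 m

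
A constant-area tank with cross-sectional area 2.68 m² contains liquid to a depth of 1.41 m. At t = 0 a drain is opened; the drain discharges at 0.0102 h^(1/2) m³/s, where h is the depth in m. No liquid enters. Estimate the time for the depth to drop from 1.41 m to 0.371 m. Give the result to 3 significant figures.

304 s

With no inflow, A dh/dt = −0.0102 √h.
∫ h^(−1/2) dh = −(0.0102/A) ∫ dt, giving 2√h = 2√h₀ − (0.0102/A) t.
t = 2A(√h₀ − √h)/0.0102 = 2·2.68·(√1.41 − √0.371)/0.0102
  = 5.3600 × (1.1874 − 0.60910) / 0.0102 = 303.91 s.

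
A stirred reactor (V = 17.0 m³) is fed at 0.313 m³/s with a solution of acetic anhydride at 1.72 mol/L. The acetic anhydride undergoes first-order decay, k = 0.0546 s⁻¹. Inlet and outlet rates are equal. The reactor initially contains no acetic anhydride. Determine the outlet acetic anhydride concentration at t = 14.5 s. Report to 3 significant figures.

V dC/dt = Q(C_in − C) − k V C.
This is linear with rate a = Q/V + k = 0.073012 s⁻¹.
C_ss = Q C_in/(Q + kV) = 0.43374 mol/L; C(t) = C_ss + (C₀ − C_ss) e^(−a t).
C(14.5) = 0.43374 + (-0.43374)·e^(−0.073012·14.5) = 0.43374 + (-0.43374)·0.34692 = 0.28327 mol/L.

0.283 mol/L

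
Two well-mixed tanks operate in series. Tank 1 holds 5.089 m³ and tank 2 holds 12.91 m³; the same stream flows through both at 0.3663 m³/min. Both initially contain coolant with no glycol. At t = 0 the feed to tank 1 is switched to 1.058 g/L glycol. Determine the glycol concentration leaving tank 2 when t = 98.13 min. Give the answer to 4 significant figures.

Time constants: τᵢ = Vᵢ/Q for each well-mixed tank.
τ₁ = 5.089/0.3663 = 13.8930 min; τ₂ = 12.91/0.3663 = 35.2443 min.
Solving the cascade with C₁(0)=C₂(0)=0 gives C₂(t) = C_in[1 − (τ₁ e^(−t/τ₁) − τ₂ e^(−t/τ₂))/(τ₁ − τ₂)].
At t = 98.13: e^(−t/τ₁) = 0.000855968, e^(−t/τ₂) = 0.0617737.
C₂ = 1.058·[1 − (13.8930·0.000855968 − 35.2443·0.0617737)/(-21.3514)] = 1.058·0.898588 = 0.950706 g/L.

0.9507 g/L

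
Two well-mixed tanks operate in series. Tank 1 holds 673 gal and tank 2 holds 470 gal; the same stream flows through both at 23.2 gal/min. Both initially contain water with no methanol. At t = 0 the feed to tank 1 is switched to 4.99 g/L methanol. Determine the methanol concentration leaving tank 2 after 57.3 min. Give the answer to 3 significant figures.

3.38 g/L

Each tank obeys Vᵢ dCᵢ/dt = Q(Cᵢ₋₁ − Cᵢ), so τᵢ = Vᵢ/Q.
τ₁ = 673/23.2 = 29.009 min; τ₂ = 470/23.2 = 20.259 min.
Solving the cascade with C₁(0)=C₂(0)=0 gives C₂(t) = C_in[1 − (τ₁ e^(−t/τ₁) − τ₂ e^(−t/τ₂))/(τ₁ − τ₂)].
At t = 57.3: e^(−t/τ₁) = 0.13872, e^(−t/τ₂) = 0.059106.
C₂ = 4.99·[1 − (29.009·0.13872 − 20.259·0.059106)/(8.7500)] = 4.99·0.67694 = 3.3779 g/L.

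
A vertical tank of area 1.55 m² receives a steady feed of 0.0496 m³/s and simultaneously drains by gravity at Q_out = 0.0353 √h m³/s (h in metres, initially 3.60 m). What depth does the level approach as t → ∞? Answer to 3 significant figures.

1.97 m

Mass balance (ρ constant): A dh/dt = Q_in − 0.0353 √h. At steady state dh/dt = 0:
Q_in = 0.0353 √h_ss ⇒ √h_ss = 0.0496/0.0353 = 1.4051.
h_ss = 1.4051² = 1.9743 m. (Since h₀ = 3.60 m > h_ss, the level will fall toward this value.)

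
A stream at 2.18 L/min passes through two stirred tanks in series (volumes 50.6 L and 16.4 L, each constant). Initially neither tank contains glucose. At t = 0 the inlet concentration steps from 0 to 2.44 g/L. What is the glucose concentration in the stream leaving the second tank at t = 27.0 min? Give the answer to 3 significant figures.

Time constants: τᵢ = Vᵢ/Q for each well-mixed tank.
τ₁ = 50.6/2.18 = 23.211 min; τ₂ = 16.4/2.18 = 7.5229 min.
Solving the cascade with C₁(0)=C₂(0)=0 gives C₂(t) = C_in[1 − (τ₁ e^(−t/τ₁) − τ₂ e^(−t/τ₂))/(τ₁ − τ₂)].
At t = 27.0: e^(−t/τ₁) = 0.31247, e^(−t/τ₂) = 0.027625.
C₂ = 2.44·[1 − (23.211·0.31247 − 7.5229·0.027625)/(15.688)] = 2.44·0.55094 = 1.3443 g/L.

1.34 g/L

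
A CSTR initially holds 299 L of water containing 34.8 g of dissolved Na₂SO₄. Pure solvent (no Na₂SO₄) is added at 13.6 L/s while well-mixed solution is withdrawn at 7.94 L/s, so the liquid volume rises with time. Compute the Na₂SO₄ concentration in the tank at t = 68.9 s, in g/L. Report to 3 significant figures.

0.0157 g/L

Let m(t) be the amount of Na₂SO₄. Volume: V(t) = V₀ + (Q_in − Q_out) t = 299 + 5.6600 t; V(68.9) = 688.97 L.
Species balance (pure solvent in): dm/dt = −Q_out · m/V(t).
dm/m = −Q_out dt/(V₀ + 5.6600 t); integrating gives ln(m/m₀) = −(Q_out/(Q_in−Q_out)) ln(V/V₀).
m = m₀ (V₀/V)^(Q_out/(Q_in−Q_out)) = 34.8 × (299/688.97)^(1.4028) = 10.790 g.
C = m/V = 10.790/688.97 = 0.015661 g/L.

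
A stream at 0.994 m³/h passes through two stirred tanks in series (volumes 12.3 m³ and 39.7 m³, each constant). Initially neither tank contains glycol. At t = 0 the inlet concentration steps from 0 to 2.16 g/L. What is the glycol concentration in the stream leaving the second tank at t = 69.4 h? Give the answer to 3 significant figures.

1.61 g/L

Time constants: τᵢ = Vᵢ/Q for each well-mixed tank.
τ₁ = 12.3/0.994 = 12.374 h; τ₂ = 39.7/0.994 = 39.940 h.
Tank 1: C₁ = C_in(1 − e^(−t/τ₁)). Tank 2 (τ₁ ≠ τ₂): C₂ = C_in[1 − (τ₁ e^(−t/τ₁) − τ₂ e^(−t/τ₂))/(τ₁ − τ₂)].
At t = 69.4: e^(−t/τ₁) = 0.0036668, e^(−t/τ₂) = 0.17594.
C₂ = 2.16·[1 − (12.374·0.0036668 − 39.940·0.17594)/(-27.565)] = 2.16·0.74673 = 1.6129 g/L.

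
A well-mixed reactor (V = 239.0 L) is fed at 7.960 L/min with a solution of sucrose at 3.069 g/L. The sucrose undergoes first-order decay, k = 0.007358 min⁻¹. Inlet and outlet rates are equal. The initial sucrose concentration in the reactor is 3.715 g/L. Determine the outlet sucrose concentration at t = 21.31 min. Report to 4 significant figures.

3.019 g/L

Species balance: V dC/dt = Q C_in − Q C − k V C.
This is linear with rate a = Q/V + k = 0.0406634 min⁻¹.
C_ss = Q C_in/(Q + kV) = 2.51367 g/L; C(t) = C_ss + (C₀ − C_ss) e^(−a t).
C(21.31) = 2.51367 + (1.20133)·e^(−0.0406634·21.31) = 2.51367 + (1.20133)·0.420405 = 3.01871 g/L.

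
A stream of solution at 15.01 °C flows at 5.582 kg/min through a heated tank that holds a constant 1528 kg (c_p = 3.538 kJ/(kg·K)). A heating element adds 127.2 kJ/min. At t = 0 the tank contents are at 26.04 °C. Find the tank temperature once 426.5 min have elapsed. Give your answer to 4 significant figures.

Heat balance on the well-mixed liquid: M c_p dT/dt = ṁ c_p (T_in − T) + 127.2.
Rearrange: dT/dt = (T_ss − T)/τ with τ = M/ṁ = 273.737 min and T_ss = T_in + Q̇/(ṁ c_p) = 21.4508 °C.
This is linear first-order; T(t) = T_ss + (T₀ − T_ss) e^(−t/τ).
T(426.5) = 21.4508 + (4.58921)·e^(−426.5/273.737) = 21.4508 + (4.58921)·0.210543 = 22.4170 °C.

22.42 °C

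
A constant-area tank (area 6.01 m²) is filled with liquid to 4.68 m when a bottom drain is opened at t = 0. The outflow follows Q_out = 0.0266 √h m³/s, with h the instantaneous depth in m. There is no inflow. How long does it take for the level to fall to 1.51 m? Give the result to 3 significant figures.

422 s

Unsteady balance on liquid volume: A dh/dt = −0.0266 √h.
This is separable: 2 d(√h)/dt = −0.0266/A, so √h = √h₀ − (0.0266/(2A)) t.
t = 2A(√h₀ − √h)/0.0266 = 2·6.01·(√4.68 − √1.51)/0.0266
  = 12.020 × (2.1633 − 1.2288) / 0.0266 = 422.29 s.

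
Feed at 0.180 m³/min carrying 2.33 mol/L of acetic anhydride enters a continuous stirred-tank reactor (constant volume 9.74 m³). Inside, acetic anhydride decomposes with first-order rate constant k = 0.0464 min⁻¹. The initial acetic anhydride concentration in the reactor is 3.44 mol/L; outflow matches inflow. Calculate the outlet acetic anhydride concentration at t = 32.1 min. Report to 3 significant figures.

1.01 mol/L

V dC/dt = Q(C_in − C) − k V C.
dC/dt = (Q/V) C_in − (Q/V + k) C; effective rate a = Q/V + k = 0.018480 + 0.0464 = 0.064880 min⁻¹.
C_ss = Q C_in/(Q + kV) = 0.66367 mol/L; C(t) = C_ss + (C₀ − C_ss) e^(−a t).
C(32.1) = 0.66367 + (2.7763)·e^(−0.064880·32.1) = 0.66367 + (2.7763)·0.12460 = 1.0096 mol/L.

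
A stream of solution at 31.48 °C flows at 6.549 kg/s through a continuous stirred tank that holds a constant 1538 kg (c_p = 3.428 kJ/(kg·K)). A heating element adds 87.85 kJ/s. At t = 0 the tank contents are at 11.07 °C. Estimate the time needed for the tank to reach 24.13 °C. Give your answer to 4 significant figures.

180.8 s

M c_p dT/dt = ṁ c_p (T_in − T) + Q̇.
τ = M/ṁ = 234.845 s; T_ss = T_in + Q̇/(ṁ c_p) = 35.3931 °C.
T(t) = T_ss + (T₀ − T_ss) e^(−t/τ). Set T = 24.13:
e^(−t/τ) = (24.13 − 35.3931)/(11.07 − 35.3931) = 0.463063
t = −234.845 · ln(0.463063) = 180.805 s.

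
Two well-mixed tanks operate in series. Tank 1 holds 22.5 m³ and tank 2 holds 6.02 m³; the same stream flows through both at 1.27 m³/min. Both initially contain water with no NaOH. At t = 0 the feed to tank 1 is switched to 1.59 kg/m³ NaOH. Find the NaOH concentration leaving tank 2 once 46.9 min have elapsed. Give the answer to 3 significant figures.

Each tank obeys Vᵢ dCᵢ/dt = Q(Cᵢ₋₁ − Cᵢ), so τᵢ = Vᵢ/Q.
τ₁ = 22.5/1.27 = 17.717 min; τ₂ = 6.02/1.27 = 4.7402 min.
Tank 1: C₁ = C_in(1 − e^(−t/τ₁)). Tank 2 (τ₁ ≠ τ₂): C₂ = C_in[1 − (τ₁ e^(−t/τ₁) − τ₂ e^(−t/τ₂))/(τ₁ − τ₂)].
At t = 46.9: e^(−t/τ₁) = 0.070846, e^(−t/τ₂) = 5.0467e-05.
C₂ = 1.59·[1 − (17.717·0.070846 − 4.7402·5.0467e-05)/(12.976)] = 1.59·0.90329 = 1.4362 kg/m³.

1.44 kg/m³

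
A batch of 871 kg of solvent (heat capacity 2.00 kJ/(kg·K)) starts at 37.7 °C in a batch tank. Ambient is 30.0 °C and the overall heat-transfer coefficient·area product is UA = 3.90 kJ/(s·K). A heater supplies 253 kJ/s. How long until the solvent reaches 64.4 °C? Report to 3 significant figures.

Lumped-capacitance energy balance: M c_p dT/dt = UA(T_amb − T) + Q̇.
τ = M c_p/UA = 446.67 s; T_ss = T_amb + Q̇/UA = 30.0 + 253/3.90 = 94.872 °C.
T(t) = T_ss + (T₀ − T_ss)e^(−t/τ); set T = 64.4:
t = −τ ln[(T − T_ss)/(T₀ − T_ss)] = −446.67 · ln(0.53299) = 281.07 s.

281 s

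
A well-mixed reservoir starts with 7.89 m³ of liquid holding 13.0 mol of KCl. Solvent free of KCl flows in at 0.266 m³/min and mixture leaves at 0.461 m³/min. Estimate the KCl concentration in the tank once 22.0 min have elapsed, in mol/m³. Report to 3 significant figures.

Total volume: dV/dt = Q_in − Q_out = -0.19500 m³/min, so V(t) = 7.89 − 0.19500 t and V(22.0) = 3.6000 m³.
Solute balance: dm/dt = 0 − Q_out C = −Q_out m/V(t).
dm/m = −Q_out dt/(V₀ − 0.19500 t); integrating gives ln(m/m₀) = −(Q_out/(Q_in−Q_out)) ln(V/V₀).
m = m₀ (V₀/V)^(Q_out/(Q_in−Q_out)) = 13.0 × (7.89/3.6000)^(-2.3641) = 2.0338 mol.
C = m/V = 2.0338/3.6000 = 0.56496 mol/m³.

0.565 mol/m³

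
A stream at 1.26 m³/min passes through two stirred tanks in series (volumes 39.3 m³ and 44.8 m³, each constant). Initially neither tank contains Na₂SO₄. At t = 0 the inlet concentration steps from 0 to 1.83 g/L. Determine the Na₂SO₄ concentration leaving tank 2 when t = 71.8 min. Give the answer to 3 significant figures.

1.16 g/L

Time constants: τᵢ = Vᵢ/Q for each well-mixed tank.
τ₁ = 39.3/1.26 = 31.190 min; τ₂ = 44.8/1.26 = 35.556 min.
Tank 1: C₁ = C_in(1 − e^(−t/τ₁)). Tank 2 (τ₁ ≠ τ₂): C₂ = C_in[1 − (τ₁ e^(−t/τ₁) − τ₂ e^(−t/τ₂))/(τ₁ − τ₂)].
At t = 71.8: e^(−t/τ₁) = 0.10006, e^(−t/τ₂) = 0.13274.
C₂ = 1.83·[1 − (31.190·0.10006 − 35.556·0.13274)/(-4.3651)] = 1.83·0.63376 = 1.1598 g/L.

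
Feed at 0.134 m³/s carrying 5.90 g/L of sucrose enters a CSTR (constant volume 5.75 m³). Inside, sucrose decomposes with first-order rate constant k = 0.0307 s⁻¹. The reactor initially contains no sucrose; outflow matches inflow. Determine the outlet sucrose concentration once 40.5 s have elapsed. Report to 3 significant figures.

2.26 g/L

V dC/dt = Q(C_in − C) − k V C.
dC/dt = (Q/V) C_in − (Q/V + k) C; effective rate a = Q/V + k = 0.023304 + 0.0307 = 0.054004 s⁻¹.
C_ss = Q C_in/(Q + kV) = 2.5460 g/L; C(t) = C_ss + (C₀ − C_ss) e^(−a t).
C(40.5) = 2.5460 + (-2.5460)·e^(−0.054004·40.5) = 2.5460 + (-2.5460)·0.11223 = 2.2603 g/L.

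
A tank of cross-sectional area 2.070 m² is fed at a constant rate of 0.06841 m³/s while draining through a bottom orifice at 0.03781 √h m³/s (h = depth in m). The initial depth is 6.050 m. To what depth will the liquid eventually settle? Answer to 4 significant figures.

Unsteady balance on liquid volume: A dh/dt = Q_in − 0.03781 √h. At steady state dh/dt = 0:
Q_in = 0.03781 √h_ss ⇒ √h_ss = 0.06841/0.03781 = 1.80931.
h_ss = 1.80931² = 3.27360 m. (Since h₀ = 6.050 m > h_ss, the level will fall toward this value.)

3.274 m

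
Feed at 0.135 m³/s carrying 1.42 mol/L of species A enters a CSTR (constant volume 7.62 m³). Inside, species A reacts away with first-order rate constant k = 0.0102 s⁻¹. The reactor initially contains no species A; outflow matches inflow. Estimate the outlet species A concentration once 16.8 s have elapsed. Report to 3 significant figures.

Accumulation = in − out − consumed: V dC/dt = Q C_in − Q C − k V C.
dC/dt = (Q/V) C_in − (Q/V + k) C; effective rate a = Q/V + k = 0.017717 + 0.0102 = 0.027917 s⁻¹.
C_ss = Q C_in/(Q + kV) = 0.90117 mol/L; C(t) = C_ss + (C₀ − C_ss) e^(−a t).
C(16.8) = 0.90117 + (-0.90117)·e^(−0.027917·16.8) = 0.90117 + (-0.90117)·0.62563 = 0.33737 mol/L.

0.337 mol/L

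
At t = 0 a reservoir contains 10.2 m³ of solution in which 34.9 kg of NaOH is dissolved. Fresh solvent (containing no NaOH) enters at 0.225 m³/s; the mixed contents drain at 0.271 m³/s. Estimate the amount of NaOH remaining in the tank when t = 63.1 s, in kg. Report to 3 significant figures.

Total volume: dV/dt = Q_in − Q_out = -0.046000 m³/s, so V(t) = 10.2 − 0.046000 t and V(63.1) = 7.2974 m³.
Species balance (pure solvent in): dm/dt = −Q_out · m/V(t).
dm/m = −Q_out dt/(V₀ − 0.046000 t); integrating gives ln(m/m₀) = −(Q_out/(Q_in−Q_out)) ln(V/V₀).
m = m₀ (V₀/V)^(Q_out/(Q_in−Q_out)) = 34.9 × (10.2/7.2974)^(-5.8913) = 4.8533 kg.

4.85 kg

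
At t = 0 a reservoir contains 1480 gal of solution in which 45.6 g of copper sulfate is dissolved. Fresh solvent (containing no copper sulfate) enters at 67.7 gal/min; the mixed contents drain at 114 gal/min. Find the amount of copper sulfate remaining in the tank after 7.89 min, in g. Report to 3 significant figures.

22.7 g

Total volume: dV/dt = Q_in − Q_out = -46.300 gal/min, so V(t) = 1480 − 46.300 t and V(7.89) = 1114.7 gal.
No copper sulfate enters, so dm/dt = −Q_out · (m/V).
Separate: dm/m = −Q_out dt/V(t) ⇒ ln(m/m₀) = −(Q_out/(Q_in−Q_out)) ln(V/V₀).
m = m₀ (V₀/V)^(Q_out/(Q_in−Q_out)) = 45.6 × (1480/1114.7)^(-2.4622) = 22.691 g.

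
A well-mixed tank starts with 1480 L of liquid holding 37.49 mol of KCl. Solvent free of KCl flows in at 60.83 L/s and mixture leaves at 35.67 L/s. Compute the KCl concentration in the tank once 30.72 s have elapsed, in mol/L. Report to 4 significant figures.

Total volume: dV/dt = Q_in − Q_out = 25.1600 L/s, so V(t) = 1480 + 25.1600 t and V(30.72) = 2252.92 L.
Species balance (pure solvent in): dm/dt = −Q_out · m/V(t).
Separate: dm/m = −Q_out dt/V(t) ⇒ ln(m/m₀) = −(Q_out/(Q_in−Q_out)) ln(V/V₀).
m = m₀ (V₀/V)^(Q_out/(Q_in−Q_out)) = 37.49 × (1480/2252.92)^(1.41773) = 20.6635 mol.
C = m/V = 20.6635/2252.92 = 0.00917190 mol/L.

0.009172 mol/L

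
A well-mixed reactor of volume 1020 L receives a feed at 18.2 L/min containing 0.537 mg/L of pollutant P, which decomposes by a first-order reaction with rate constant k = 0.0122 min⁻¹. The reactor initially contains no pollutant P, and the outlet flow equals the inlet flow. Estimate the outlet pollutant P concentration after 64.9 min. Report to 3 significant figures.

Species balance: V dC/dt = Q C_in − Q C − k V C.
This is linear with rate a = Q/V + k = 0.030043 min⁻¹.
C_ss = Q C_in/(Q + kV) = 0.31893 mg/L; C(t) = C_ss + (C₀ − C_ss) e^(−a t).
C(64.9) = 0.31893 + (-0.31893)·e^(−0.030043·64.9) = 0.31893 + (-0.31893)·0.14230 = 0.27355 mg/L.

0.274 mg/L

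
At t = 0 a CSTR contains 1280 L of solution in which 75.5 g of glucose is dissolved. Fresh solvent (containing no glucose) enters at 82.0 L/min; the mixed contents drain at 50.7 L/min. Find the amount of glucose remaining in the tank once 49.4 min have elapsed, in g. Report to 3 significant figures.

Let m(t) be the amount of glucose. Volume: V(t) = V₀ + (Q_in − Q_out) t = 1280 + 31.300 t; V(49.4) = 2826.2 L.
No glucose enters, so dm/dt = −Q_out · (m/V).
Separate: dm/m = −Q_out dt/V(t) ⇒ ln(m/m₀) = −(Q_out/(Q_in−Q_out)) ln(V/V₀).
m = m₀ (V₀/V)^(Q_out/(Q_in−Q_out)) = 75.5 × (1280/2826.2)^(1.6198) = 20.929 g.

20.9 g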